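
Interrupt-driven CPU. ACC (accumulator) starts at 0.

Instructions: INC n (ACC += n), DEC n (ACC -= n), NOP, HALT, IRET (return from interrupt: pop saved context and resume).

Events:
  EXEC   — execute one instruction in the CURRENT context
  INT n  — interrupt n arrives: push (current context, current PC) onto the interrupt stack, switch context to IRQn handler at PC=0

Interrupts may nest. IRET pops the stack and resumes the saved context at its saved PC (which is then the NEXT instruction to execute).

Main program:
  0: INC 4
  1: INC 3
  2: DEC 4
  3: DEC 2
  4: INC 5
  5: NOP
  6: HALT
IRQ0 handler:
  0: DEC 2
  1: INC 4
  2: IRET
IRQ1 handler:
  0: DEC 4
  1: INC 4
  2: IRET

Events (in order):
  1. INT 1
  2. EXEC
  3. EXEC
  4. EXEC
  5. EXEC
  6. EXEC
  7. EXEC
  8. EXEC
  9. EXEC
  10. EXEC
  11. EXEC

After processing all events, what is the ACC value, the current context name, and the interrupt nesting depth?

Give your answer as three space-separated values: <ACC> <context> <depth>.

Event 1 (INT 1): INT 1 arrives: push (MAIN, PC=0), enter IRQ1 at PC=0 (depth now 1)
Event 2 (EXEC): [IRQ1] PC=0: DEC 4 -> ACC=-4
Event 3 (EXEC): [IRQ1] PC=1: INC 4 -> ACC=0
Event 4 (EXEC): [IRQ1] PC=2: IRET -> resume MAIN at PC=0 (depth now 0)
Event 5 (EXEC): [MAIN] PC=0: INC 4 -> ACC=4
Event 6 (EXEC): [MAIN] PC=1: INC 3 -> ACC=7
Event 7 (EXEC): [MAIN] PC=2: DEC 4 -> ACC=3
Event 8 (EXEC): [MAIN] PC=3: DEC 2 -> ACC=1
Event 9 (EXEC): [MAIN] PC=4: INC 5 -> ACC=6
Event 10 (EXEC): [MAIN] PC=5: NOP
Event 11 (EXEC): [MAIN] PC=6: HALT

Answer: 6 MAIN 0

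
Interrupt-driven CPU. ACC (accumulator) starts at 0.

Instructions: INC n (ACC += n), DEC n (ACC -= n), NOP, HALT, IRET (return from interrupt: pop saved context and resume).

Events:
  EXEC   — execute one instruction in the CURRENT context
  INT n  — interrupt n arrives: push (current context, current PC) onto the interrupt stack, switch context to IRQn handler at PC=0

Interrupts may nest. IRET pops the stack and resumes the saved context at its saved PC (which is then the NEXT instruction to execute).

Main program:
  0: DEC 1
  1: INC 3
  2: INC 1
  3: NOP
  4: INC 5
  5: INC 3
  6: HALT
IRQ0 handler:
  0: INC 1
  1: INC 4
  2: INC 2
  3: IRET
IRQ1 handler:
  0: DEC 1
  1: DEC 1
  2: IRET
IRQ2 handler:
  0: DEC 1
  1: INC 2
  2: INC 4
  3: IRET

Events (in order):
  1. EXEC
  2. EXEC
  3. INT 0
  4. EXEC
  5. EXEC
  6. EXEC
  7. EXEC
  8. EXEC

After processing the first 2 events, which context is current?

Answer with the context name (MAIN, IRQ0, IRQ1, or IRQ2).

Answer: MAIN

Derivation:
Event 1 (EXEC): [MAIN] PC=0: DEC 1 -> ACC=-1
Event 2 (EXEC): [MAIN] PC=1: INC 3 -> ACC=2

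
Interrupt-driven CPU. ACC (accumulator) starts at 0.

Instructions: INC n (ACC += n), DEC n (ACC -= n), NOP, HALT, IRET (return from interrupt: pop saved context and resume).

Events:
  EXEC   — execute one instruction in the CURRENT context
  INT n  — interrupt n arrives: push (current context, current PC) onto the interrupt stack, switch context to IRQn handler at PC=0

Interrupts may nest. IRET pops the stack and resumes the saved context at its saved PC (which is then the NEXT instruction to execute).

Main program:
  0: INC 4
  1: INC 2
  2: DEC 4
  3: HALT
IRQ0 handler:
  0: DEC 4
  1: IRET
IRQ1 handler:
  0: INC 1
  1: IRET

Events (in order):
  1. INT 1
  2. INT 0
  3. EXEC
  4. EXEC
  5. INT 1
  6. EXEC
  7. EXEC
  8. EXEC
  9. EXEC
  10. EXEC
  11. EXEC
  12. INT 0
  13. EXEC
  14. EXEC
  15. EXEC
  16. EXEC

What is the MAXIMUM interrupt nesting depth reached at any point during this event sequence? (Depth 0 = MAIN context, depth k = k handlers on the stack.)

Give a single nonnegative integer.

Event 1 (INT 1): INT 1 arrives: push (MAIN, PC=0), enter IRQ1 at PC=0 (depth now 1) [depth=1]
Event 2 (INT 0): INT 0 arrives: push (IRQ1, PC=0), enter IRQ0 at PC=0 (depth now 2) [depth=2]
Event 3 (EXEC): [IRQ0] PC=0: DEC 4 -> ACC=-4 [depth=2]
Event 4 (EXEC): [IRQ0] PC=1: IRET -> resume IRQ1 at PC=0 (depth now 1) [depth=1]
Event 5 (INT 1): INT 1 arrives: push (IRQ1, PC=0), enter IRQ1 at PC=0 (depth now 2) [depth=2]
Event 6 (EXEC): [IRQ1] PC=0: INC 1 -> ACC=-3 [depth=2]
Event 7 (EXEC): [IRQ1] PC=1: IRET -> resume IRQ1 at PC=0 (depth now 1) [depth=1]
Event 8 (EXEC): [IRQ1] PC=0: INC 1 -> ACC=-2 [depth=1]
Event 9 (EXEC): [IRQ1] PC=1: IRET -> resume MAIN at PC=0 (depth now 0) [depth=0]
Event 10 (EXEC): [MAIN] PC=0: INC 4 -> ACC=2 [depth=0]
Event 11 (EXEC): [MAIN] PC=1: INC 2 -> ACC=4 [depth=0]
Event 12 (INT 0): INT 0 arrives: push (MAIN, PC=2), enter IRQ0 at PC=0 (depth now 1) [depth=1]
Event 13 (EXEC): [IRQ0] PC=0: DEC 4 -> ACC=0 [depth=1]
Event 14 (EXEC): [IRQ0] PC=1: IRET -> resume MAIN at PC=2 (depth now 0) [depth=0]
Event 15 (EXEC): [MAIN] PC=2: DEC 4 -> ACC=-4 [depth=0]
Event 16 (EXEC): [MAIN] PC=3: HALT [depth=0]
Max depth observed: 2

Answer: 2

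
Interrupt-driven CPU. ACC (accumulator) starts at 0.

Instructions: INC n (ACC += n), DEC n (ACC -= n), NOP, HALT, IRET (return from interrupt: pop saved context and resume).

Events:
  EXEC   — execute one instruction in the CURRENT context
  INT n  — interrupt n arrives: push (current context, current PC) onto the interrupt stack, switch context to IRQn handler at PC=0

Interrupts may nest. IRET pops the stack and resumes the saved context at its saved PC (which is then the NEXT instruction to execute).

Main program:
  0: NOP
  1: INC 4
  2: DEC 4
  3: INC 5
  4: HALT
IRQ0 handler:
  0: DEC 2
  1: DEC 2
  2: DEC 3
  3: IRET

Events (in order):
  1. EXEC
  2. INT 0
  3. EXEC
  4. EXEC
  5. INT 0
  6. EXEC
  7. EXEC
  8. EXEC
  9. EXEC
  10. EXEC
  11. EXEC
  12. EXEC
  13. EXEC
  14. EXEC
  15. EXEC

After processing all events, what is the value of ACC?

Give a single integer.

Answer: -9

Derivation:
Event 1 (EXEC): [MAIN] PC=0: NOP
Event 2 (INT 0): INT 0 arrives: push (MAIN, PC=1), enter IRQ0 at PC=0 (depth now 1)
Event 3 (EXEC): [IRQ0] PC=0: DEC 2 -> ACC=-2
Event 4 (EXEC): [IRQ0] PC=1: DEC 2 -> ACC=-4
Event 5 (INT 0): INT 0 arrives: push (IRQ0, PC=2), enter IRQ0 at PC=0 (depth now 2)
Event 6 (EXEC): [IRQ0] PC=0: DEC 2 -> ACC=-6
Event 7 (EXEC): [IRQ0] PC=1: DEC 2 -> ACC=-8
Event 8 (EXEC): [IRQ0] PC=2: DEC 3 -> ACC=-11
Event 9 (EXEC): [IRQ0] PC=3: IRET -> resume IRQ0 at PC=2 (depth now 1)
Event 10 (EXEC): [IRQ0] PC=2: DEC 3 -> ACC=-14
Event 11 (EXEC): [IRQ0] PC=3: IRET -> resume MAIN at PC=1 (depth now 0)
Event 12 (EXEC): [MAIN] PC=1: INC 4 -> ACC=-10
Event 13 (EXEC): [MAIN] PC=2: DEC 4 -> ACC=-14
Event 14 (EXEC): [MAIN] PC=3: INC 5 -> ACC=-9
Event 15 (EXEC): [MAIN] PC=4: HALT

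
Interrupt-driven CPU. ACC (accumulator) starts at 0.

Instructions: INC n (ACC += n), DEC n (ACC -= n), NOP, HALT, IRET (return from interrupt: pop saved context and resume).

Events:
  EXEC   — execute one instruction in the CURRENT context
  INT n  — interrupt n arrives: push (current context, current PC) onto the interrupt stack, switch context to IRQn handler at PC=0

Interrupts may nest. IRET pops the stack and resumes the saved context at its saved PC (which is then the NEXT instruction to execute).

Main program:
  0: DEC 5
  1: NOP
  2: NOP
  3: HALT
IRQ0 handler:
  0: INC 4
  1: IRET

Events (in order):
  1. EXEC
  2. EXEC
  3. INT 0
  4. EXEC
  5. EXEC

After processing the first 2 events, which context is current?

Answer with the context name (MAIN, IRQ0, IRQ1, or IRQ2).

Answer: MAIN

Derivation:
Event 1 (EXEC): [MAIN] PC=0: DEC 5 -> ACC=-5
Event 2 (EXEC): [MAIN] PC=1: NOP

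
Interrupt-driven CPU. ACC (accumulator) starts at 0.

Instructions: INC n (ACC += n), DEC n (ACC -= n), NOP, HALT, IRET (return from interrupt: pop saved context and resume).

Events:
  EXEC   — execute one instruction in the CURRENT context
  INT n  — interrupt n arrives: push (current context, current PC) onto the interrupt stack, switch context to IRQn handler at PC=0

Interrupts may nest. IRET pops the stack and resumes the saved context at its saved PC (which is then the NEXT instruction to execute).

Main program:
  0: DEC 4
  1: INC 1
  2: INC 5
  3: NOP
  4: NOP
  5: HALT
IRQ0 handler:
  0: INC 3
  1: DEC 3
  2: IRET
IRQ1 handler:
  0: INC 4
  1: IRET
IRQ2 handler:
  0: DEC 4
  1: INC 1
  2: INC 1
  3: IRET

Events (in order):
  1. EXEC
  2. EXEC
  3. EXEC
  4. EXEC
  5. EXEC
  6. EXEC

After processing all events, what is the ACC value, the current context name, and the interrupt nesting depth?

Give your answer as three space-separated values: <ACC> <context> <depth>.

Answer: 2 MAIN 0

Derivation:
Event 1 (EXEC): [MAIN] PC=0: DEC 4 -> ACC=-4
Event 2 (EXEC): [MAIN] PC=1: INC 1 -> ACC=-3
Event 3 (EXEC): [MAIN] PC=2: INC 5 -> ACC=2
Event 4 (EXEC): [MAIN] PC=3: NOP
Event 5 (EXEC): [MAIN] PC=4: NOP
Event 6 (EXEC): [MAIN] PC=5: HALT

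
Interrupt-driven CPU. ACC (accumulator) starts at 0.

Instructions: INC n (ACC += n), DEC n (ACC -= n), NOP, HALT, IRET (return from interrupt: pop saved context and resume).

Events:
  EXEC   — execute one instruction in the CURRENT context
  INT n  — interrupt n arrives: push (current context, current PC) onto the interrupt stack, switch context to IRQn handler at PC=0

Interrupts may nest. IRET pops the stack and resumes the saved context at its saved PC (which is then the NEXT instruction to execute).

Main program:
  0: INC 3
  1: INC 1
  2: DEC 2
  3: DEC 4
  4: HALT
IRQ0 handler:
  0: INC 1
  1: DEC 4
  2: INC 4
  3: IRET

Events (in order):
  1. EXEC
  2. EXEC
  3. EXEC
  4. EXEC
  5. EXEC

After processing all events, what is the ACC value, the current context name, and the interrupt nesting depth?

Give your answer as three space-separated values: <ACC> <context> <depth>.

Answer: -2 MAIN 0

Derivation:
Event 1 (EXEC): [MAIN] PC=0: INC 3 -> ACC=3
Event 2 (EXEC): [MAIN] PC=1: INC 1 -> ACC=4
Event 3 (EXEC): [MAIN] PC=2: DEC 2 -> ACC=2
Event 4 (EXEC): [MAIN] PC=3: DEC 4 -> ACC=-2
Event 5 (EXEC): [MAIN] PC=4: HALT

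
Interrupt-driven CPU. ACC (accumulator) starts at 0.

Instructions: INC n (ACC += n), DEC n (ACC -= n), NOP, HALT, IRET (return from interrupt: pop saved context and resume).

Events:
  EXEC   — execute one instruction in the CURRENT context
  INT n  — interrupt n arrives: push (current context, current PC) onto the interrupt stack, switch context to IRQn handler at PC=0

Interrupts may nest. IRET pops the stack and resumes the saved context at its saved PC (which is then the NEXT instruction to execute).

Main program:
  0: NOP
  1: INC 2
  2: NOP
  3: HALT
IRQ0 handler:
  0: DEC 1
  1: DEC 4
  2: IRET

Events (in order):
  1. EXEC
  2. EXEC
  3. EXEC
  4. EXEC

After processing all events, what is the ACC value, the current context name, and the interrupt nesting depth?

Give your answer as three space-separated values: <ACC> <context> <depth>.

Answer: 2 MAIN 0

Derivation:
Event 1 (EXEC): [MAIN] PC=0: NOP
Event 2 (EXEC): [MAIN] PC=1: INC 2 -> ACC=2
Event 3 (EXEC): [MAIN] PC=2: NOP
Event 4 (EXEC): [MAIN] PC=3: HALT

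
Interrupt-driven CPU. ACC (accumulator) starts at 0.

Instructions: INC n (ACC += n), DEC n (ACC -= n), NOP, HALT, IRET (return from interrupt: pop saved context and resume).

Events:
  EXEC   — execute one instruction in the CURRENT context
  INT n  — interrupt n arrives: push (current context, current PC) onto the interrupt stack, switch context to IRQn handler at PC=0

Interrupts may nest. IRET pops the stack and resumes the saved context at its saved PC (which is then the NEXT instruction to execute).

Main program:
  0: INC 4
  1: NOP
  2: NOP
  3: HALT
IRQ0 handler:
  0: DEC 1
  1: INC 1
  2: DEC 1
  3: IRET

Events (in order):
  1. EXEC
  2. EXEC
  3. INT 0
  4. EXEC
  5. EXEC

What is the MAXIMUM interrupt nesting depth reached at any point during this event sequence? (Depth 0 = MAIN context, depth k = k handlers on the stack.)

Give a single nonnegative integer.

Event 1 (EXEC): [MAIN] PC=0: INC 4 -> ACC=4 [depth=0]
Event 2 (EXEC): [MAIN] PC=1: NOP [depth=0]
Event 3 (INT 0): INT 0 arrives: push (MAIN, PC=2), enter IRQ0 at PC=0 (depth now 1) [depth=1]
Event 4 (EXEC): [IRQ0] PC=0: DEC 1 -> ACC=3 [depth=1]
Event 5 (EXEC): [IRQ0] PC=1: INC 1 -> ACC=4 [depth=1]
Max depth observed: 1

Answer: 1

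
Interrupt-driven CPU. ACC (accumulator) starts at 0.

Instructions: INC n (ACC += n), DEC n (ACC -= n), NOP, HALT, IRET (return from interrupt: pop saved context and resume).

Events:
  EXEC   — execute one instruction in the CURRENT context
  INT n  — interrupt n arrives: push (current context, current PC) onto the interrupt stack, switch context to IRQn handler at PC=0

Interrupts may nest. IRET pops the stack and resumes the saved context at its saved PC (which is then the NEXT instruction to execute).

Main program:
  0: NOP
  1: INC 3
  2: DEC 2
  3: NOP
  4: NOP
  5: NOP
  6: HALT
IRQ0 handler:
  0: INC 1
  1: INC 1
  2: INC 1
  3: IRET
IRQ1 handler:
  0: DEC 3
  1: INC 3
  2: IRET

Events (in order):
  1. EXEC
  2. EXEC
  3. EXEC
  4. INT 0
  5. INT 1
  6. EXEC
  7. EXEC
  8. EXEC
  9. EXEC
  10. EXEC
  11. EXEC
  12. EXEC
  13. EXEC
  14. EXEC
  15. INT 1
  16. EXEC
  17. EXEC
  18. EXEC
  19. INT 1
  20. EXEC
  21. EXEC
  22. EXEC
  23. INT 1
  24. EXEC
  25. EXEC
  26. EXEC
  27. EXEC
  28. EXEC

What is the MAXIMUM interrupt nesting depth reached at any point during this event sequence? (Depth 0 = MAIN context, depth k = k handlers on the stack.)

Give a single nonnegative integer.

Answer: 2

Derivation:
Event 1 (EXEC): [MAIN] PC=0: NOP [depth=0]
Event 2 (EXEC): [MAIN] PC=1: INC 3 -> ACC=3 [depth=0]
Event 3 (EXEC): [MAIN] PC=2: DEC 2 -> ACC=1 [depth=0]
Event 4 (INT 0): INT 0 arrives: push (MAIN, PC=3), enter IRQ0 at PC=0 (depth now 1) [depth=1]
Event 5 (INT 1): INT 1 arrives: push (IRQ0, PC=0), enter IRQ1 at PC=0 (depth now 2) [depth=2]
Event 6 (EXEC): [IRQ1] PC=0: DEC 3 -> ACC=-2 [depth=2]
Event 7 (EXEC): [IRQ1] PC=1: INC 3 -> ACC=1 [depth=2]
Event 8 (EXEC): [IRQ1] PC=2: IRET -> resume IRQ0 at PC=0 (depth now 1) [depth=1]
Event 9 (EXEC): [IRQ0] PC=0: INC 1 -> ACC=2 [depth=1]
Event 10 (EXEC): [IRQ0] PC=1: INC 1 -> ACC=3 [depth=1]
Event 11 (EXEC): [IRQ0] PC=2: INC 1 -> ACC=4 [depth=1]
Event 12 (EXEC): [IRQ0] PC=3: IRET -> resume MAIN at PC=3 (depth now 0) [depth=0]
Event 13 (EXEC): [MAIN] PC=3: NOP [depth=0]
Event 14 (EXEC): [MAIN] PC=4: NOP [depth=0]
Event 15 (INT 1): INT 1 arrives: push (MAIN, PC=5), enter IRQ1 at PC=0 (depth now 1) [depth=1]
Event 16 (EXEC): [IRQ1] PC=0: DEC 3 -> ACC=1 [depth=1]
Event 17 (EXEC): [IRQ1] PC=1: INC 3 -> ACC=4 [depth=1]
Event 18 (EXEC): [IRQ1] PC=2: IRET -> resume MAIN at PC=5 (depth now 0) [depth=0]
Event 19 (INT 1): INT 1 arrives: push (MAIN, PC=5), enter IRQ1 at PC=0 (depth now 1) [depth=1]
Event 20 (EXEC): [IRQ1] PC=0: DEC 3 -> ACC=1 [depth=1]
Event 21 (EXEC): [IRQ1] PC=1: INC 3 -> ACC=4 [depth=1]
Event 22 (EXEC): [IRQ1] PC=2: IRET -> resume MAIN at PC=5 (depth now 0) [depth=0]
Event 23 (INT 1): INT 1 arrives: push (MAIN, PC=5), enter IRQ1 at PC=0 (depth now 1) [depth=1]
Event 24 (EXEC): [IRQ1] PC=0: DEC 3 -> ACC=1 [depth=1]
Event 25 (EXEC): [IRQ1] PC=1: INC 3 -> ACC=4 [depth=1]
Event 26 (EXEC): [IRQ1] PC=2: IRET -> resume MAIN at PC=5 (depth now 0) [depth=0]
Event 27 (EXEC): [MAIN] PC=5: NOP [depth=0]
Event 28 (EXEC): [MAIN] PC=6: HALT [depth=0]
Max depth observed: 2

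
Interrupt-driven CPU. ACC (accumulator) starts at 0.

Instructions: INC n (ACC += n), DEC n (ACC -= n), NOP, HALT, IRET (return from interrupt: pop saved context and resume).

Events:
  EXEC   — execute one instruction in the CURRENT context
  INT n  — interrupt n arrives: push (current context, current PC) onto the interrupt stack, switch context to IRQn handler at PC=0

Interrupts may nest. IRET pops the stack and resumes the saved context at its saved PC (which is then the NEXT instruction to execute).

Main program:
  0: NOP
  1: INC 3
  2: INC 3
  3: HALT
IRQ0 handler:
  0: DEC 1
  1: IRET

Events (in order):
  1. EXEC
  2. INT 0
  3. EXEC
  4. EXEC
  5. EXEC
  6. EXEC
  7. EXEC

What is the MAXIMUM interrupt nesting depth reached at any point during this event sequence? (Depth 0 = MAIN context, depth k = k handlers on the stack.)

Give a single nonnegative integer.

Answer: 1

Derivation:
Event 1 (EXEC): [MAIN] PC=0: NOP [depth=0]
Event 2 (INT 0): INT 0 arrives: push (MAIN, PC=1), enter IRQ0 at PC=0 (depth now 1) [depth=1]
Event 3 (EXEC): [IRQ0] PC=0: DEC 1 -> ACC=-1 [depth=1]
Event 4 (EXEC): [IRQ0] PC=1: IRET -> resume MAIN at PC=1 (depth now 0) [depth=0]
Event 5 (EXEC): [MAIN] PC=1: INC 3 -> ACC=2 [depth=0]
Event 6 (EXEC): [MAIN] PC=2: INC 3 -> ACC=5 [depth=0]
Event 7 (EXEC): [MAIN] PC=3: HALT [depth=0]
Max depth observed: 1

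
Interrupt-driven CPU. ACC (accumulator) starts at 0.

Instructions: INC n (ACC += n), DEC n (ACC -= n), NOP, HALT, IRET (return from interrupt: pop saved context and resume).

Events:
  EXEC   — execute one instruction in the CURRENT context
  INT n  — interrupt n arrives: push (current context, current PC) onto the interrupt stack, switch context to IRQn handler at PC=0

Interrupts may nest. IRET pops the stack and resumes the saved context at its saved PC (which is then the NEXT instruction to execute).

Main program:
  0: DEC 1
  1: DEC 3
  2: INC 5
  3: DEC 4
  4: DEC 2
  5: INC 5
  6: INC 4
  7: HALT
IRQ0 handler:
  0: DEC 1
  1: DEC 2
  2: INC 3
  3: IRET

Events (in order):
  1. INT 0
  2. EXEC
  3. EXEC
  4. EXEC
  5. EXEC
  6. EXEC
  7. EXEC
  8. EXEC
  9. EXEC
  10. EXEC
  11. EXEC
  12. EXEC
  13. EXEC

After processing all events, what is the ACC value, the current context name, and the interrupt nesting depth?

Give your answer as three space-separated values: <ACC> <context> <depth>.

Answer: 4 MAIN 0

Derivation:
Event 1 (INT 0): INT 0 arrives: push (MAIN, PC=0), enter IRQ0 at PC=0 (depth now 1)
Event 2 (EXEC): [IRQ0] PC=0: DEC 1 -> ACC=-1
Event 3 (EXEC): [IRQ0] PC=1: DEC 2 -> ACC=-3
Event 4 (EXEC): [IRQ0] PC=2: INC 3 -> ACC=0
Event 5 (EXEC): [IRQ0] PC=3: IRET -> resume MAIN at PC=0 (depth now 0)
Event 6 (EXEC): [MAIN] PC=0: DEC 1 -> ACC=-1
Event 7 (EXEC): [MAIN] PC=1: DEC 3 -> ACC=-4
Event 8 (EXEC): [MAIN] PC=2: INC 5 -> ACC=1
Event 9 (EXEC): [MAIN] PC=3: DEC 4 -> ACC=-3
Event 10 (EXEC): [MAIN] PC=4: DEC 2 -> ACC=-5
Event 11 (EXEC): [MAIN] PC=5: INC 5 -> ACC=0
Event 12 (EXEC): [MAIN] PC=6: INC 4 -> ACC=4
Event 13 (EXEC): [MAIN] PC=7: HALT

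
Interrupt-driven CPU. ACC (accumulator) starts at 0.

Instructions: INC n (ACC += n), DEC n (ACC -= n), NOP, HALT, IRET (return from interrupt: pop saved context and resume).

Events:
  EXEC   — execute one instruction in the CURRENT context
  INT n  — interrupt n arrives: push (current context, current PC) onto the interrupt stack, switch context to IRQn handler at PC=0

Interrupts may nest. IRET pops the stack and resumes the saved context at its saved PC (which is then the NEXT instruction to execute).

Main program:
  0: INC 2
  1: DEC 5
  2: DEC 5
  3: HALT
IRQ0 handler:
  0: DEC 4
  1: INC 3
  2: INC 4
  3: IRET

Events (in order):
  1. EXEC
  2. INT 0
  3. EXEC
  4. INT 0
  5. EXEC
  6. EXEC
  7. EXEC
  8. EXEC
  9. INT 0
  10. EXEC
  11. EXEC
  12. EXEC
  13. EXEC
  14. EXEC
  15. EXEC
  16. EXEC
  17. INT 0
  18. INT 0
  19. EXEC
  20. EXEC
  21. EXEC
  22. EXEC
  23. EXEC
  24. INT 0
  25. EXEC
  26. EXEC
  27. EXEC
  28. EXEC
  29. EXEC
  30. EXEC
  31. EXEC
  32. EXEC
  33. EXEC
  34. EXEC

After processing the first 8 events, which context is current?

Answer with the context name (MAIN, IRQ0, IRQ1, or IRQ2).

Answer: IRQ0

Derivation:
Event 1 (EXEC): [MAIN] PC=0: INC 2 -> ACC=2
Event 2 (INT 0): INT 0 arrives: push (MAIN, PC=1), enter IRQ0 at PC=0 (depth now 1)
Event 3 (EXEC): [IRQ0] PC=0: DEC 4 -> ACC=-2
Event 4 (INT 0): INT 0 arrives: push (IRQ0, PC=1), enter IRQ0 at PC=0 (depth now 2)
Event 5 (EXEC): [IRQ0] PC=0: DEC 4 -> ACC=-6
Event 6 (EXEC): [IRQ0] PC=1: INC 3 -> ACC=-3
Event 7 (EXEC): [IRQ0] PC=2: INC 4 -> ACC=1
Event 8 (EXEC): [IRQ0] PC=3: IRET -> resume IRQ0 at PC=1 (depth now 1)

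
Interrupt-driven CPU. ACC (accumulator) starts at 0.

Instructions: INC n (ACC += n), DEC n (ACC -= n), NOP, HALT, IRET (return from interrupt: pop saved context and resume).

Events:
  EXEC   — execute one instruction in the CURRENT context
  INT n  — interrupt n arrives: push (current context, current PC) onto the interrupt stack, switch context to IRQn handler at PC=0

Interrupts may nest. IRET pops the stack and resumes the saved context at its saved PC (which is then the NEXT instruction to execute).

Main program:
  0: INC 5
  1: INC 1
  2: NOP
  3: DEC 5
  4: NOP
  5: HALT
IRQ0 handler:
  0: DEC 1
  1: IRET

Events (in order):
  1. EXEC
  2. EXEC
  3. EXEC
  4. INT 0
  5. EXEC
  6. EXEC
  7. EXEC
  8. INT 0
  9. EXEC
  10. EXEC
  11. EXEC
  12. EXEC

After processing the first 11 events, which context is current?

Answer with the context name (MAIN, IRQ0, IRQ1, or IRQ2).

Event 1 (EXEC): [MAIN] PC=0: INC 5 -> ACC=5
Event 2 (EXEC): [MAIN] PC=1: INC 1 -> ACC=6
Event 3 (EXEC): [MAIN] PC=2: NOP
Event 4 (INT 0): INT 0 arrives: push (MAIN, PC=3), enter IRQ0 at PC=0 (depth now 1)
Event 5 (EXEC): [IRQ0] PC=0: DEC 1 -> ACC=5
Event 6 (EXEC): [IRQ0] PC=1: IRET -> resume MAIN at PC=3 (depth now 0)
Event 7 (EXEC): [MAIN] PC=3: DEC 5 -> ACC=0
Event 8 (INT 0): INT 0 arrives: push (MAIN, PC=4), enter IRQ0 at PC=0 (depth now 1)
Event 9 (EXEC): [IRQ0] PC=0: DEC 1 -> ACC=-1
Event 10 (EXEC): [IRQ0] PC=1: IRET -> resume MAIN at PC=4 (depth now 0)
Event 11 (EXEC): [MAIN] PC=4: NOP

Answer: MAIN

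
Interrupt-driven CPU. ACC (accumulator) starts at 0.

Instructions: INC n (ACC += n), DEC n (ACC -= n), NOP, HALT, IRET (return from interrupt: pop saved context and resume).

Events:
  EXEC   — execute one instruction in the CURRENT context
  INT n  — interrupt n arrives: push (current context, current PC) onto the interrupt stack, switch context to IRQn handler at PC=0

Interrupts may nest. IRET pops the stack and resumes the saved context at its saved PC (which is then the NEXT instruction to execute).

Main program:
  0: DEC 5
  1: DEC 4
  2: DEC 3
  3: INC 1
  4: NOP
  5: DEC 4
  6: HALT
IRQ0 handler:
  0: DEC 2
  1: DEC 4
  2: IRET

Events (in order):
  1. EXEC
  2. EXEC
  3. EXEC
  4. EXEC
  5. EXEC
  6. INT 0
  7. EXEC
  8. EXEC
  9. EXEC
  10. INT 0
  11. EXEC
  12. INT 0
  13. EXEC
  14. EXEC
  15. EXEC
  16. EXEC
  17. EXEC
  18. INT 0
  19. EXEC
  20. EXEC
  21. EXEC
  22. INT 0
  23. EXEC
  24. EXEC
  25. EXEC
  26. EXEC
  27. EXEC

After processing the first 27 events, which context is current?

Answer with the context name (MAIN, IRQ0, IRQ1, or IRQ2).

Event 1 (EXEC): [MAIN] PC=0: DEC 5 -> ACC=-5
Event 2 (EXEC): [MAIN] PC=1: DEC 4 -> ACC=-9
Event 3 (EXEC): [MAIN] PC=2: DEC 3 -> ACC=-12
Event 4 (EXEC): [MAIN] PC=3: INC 1 -> ACC=-11
Event 5 (EXEC): [MAIN] PC=4: NOP
Event 6 (INT 0): INT 0 arrives: push (MAIN, PC=5), enter IRQ0 at PC=0 (depth now 1)
Event 7 (EXEC): [IRQ0] PC=0: DEC 2 -> ACC=-13
Event 8 (EXEC): [IRQ0] PC=1: DEC 4 -> ACC=-17
Event 9 (EXEC): [IRQ0] PC=2: IRET -> resume MAIN at PC=5 (depth now 0)
Event 10 (INT 0): INT 0 arrives: push (MAIN, PC=5), enter IRQ0 at PC=0 (depth now 1)
Event 11 (EXEC): [IRQ0] PC=0: DEC 2 -> ACC=-19
Event 12 (INT 0): INT 0 arrives: push (IRQ0, PC=1), enter IRQ0 at PC=0 (depth now 2)
Event 13 (EXEC): [IRQ0] PC=0: DEC 2 -> ACC=-21
Event 14 (EXEC): [IRQ0] PC=1: DEC 4 -> ACC=-25
Event 15 (EXEC): [IRQ0] PC=2: IRET -> resume IRQ0 at PC=1 (depth now 1)
Event 16 (EXEC): [IRQ0] PC=1: DEC 4 -> ACC=-29
Event 17 (EXEC): [IRQ0] PC=2: IRET -> resume MAIN at PC=5 (depth now 0)
Event 18 (INT 0): INT 0 arrives: push (MAIN, PC=5), enter IRQ0 at PC=0 (depth now 1)
Event 19 (EXEC): [IRQ0] PC=0: DEC 2 -> ACC=-31
Event 20 (EXEC): [IRQ0] PC=1: DEC 4 -> ACC=-35
Event 21 (EXEC): [IRQ0] PC=2: IRET -> resume MAIN at PC=5 (depth now 0)
Event 22 (INT 0): INT 0 arrives: push (MAIN, PC=5), enter IRQ0 at PC=0 (depth now 1)
Event 23 (EXEC): [IRQ0] PC=0: DEC 2 -> ACC=-37
Event 24 (EXEC): [IRQ0] PC=1: DEC 4 -> ACC=-41
Event 25 (EXEC): [IRQ0] PC=2: IRET -> resume MAIN at PC=5 (depth now 0)
Event 26 (EXEC): [MAIN] PC=5: DEC 4 -> ACC=-45
Event 27 (EXEC): [MAIN] PC=6: HALT

Answer: MAIN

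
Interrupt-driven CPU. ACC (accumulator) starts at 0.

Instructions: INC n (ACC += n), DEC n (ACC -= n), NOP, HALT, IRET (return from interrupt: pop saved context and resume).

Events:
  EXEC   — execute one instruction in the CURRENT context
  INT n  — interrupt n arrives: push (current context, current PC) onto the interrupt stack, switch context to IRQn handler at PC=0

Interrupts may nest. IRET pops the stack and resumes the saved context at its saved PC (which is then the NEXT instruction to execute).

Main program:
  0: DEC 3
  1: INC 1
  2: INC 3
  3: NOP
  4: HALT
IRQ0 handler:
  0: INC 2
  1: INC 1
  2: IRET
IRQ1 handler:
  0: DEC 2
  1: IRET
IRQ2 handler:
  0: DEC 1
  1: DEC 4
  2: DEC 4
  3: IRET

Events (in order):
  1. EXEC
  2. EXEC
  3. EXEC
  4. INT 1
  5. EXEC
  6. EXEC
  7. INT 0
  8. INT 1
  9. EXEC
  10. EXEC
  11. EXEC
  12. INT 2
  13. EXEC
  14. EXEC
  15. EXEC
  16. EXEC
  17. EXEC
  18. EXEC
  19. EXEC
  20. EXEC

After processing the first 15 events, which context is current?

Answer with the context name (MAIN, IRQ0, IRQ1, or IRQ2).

Answer: IRQ2

Derivation:
Event 1 (EXEC): [MAIN] PC=0: DEC 3 -> ACC=-3
Event 2 (EXEC): [MAIN] PC=1: INC 1 -> ACC=-2
Event 3 (EXEC): [MAIN] PC=2: INC 3 -> ACC=1
Event 4 (INT 1): INT 1 arrives: push (MAIN, PC=3), enter IRQ1 at PC=0 (depth now 1)
Event 5 (EXEC): [IRQ1] PC=0: DEC 2 -> ACC=-1
Event 6 (EXEC): [IRQ1] PC=1: IRET -> resume MAIN at PC=3 (depth now 0)
Event 7 (INT 0): INT 0 arrives: push (MAIN, PC=3), enter IRQ0 at PC=0 (depth now 1)
Event 8 (INT 1): INT 1 arrives: push (IRQ0, PC=0), enter IRQ1 at PC=0 (depth now 2)
Event 9 (EXEC): [IRQ1] PC=0: DEC 2 -> ACC=-3
Event 10 (EXEC): [IRQ1] PC=1: IRET -> resume IRQ0 at PC=0 (depth now 1)
Event 11 (EXEC): [IRQ0] PC=0: INC 2 -> ACC=-1
Event 12 (INT 2): INT 2 arrives: push (IRQ0, PC=1), enter IRQ2 at PC=0 (depth now 2)
Event 13 (EXEC): [IRQ2] PC=0: DEC 1 -> ACC=-2
Event 14 (EXEC): [IRQ2] PC=1: DEC 4 -> ACC=-6
Event 15 (EXEC): [IRQ2] PC=2: DEC 4 -> ACC=-10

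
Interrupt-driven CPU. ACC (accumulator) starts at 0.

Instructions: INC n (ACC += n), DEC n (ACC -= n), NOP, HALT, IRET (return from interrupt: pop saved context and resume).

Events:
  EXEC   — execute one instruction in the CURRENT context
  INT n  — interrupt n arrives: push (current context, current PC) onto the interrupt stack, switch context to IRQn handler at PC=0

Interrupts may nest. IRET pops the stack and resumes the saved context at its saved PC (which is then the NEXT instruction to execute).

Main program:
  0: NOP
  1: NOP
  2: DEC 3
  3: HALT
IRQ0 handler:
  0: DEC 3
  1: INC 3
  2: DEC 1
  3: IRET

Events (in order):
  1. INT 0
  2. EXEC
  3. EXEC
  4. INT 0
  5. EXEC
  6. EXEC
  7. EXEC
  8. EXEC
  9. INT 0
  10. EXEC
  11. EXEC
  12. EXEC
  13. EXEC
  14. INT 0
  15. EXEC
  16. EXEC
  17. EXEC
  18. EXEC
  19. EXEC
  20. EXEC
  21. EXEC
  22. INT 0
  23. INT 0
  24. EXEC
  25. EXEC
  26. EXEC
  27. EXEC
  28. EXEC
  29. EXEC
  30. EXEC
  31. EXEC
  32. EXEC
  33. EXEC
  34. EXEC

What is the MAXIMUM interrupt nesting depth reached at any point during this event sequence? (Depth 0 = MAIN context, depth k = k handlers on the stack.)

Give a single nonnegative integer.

Answer: 2

Derivation:
Event 1 (INT 0): INT 0 arrives: push (MAIN, PC=0), enter IRQ0 at PC=0 (depth now 1) [depth=1]
Event 2 (EXEC): [IRQ0] PC=0: DEC 3 -> ACC=-3 [depth=1]
Event 3 (EXEC): [IRQ0] PC=1: INC 3 -> ACC=0 [depth=1]
Event 4 (INT 0): INT 0 arrives: push (IRQ0, PC=2), enter IRQ0 at PC=0 (depth now 2) [depth=2]
Event 5 (EXEC): [IRQ0] PC=0: DEC 3 -> ACC=-3 [depth=2]
Event 6 (EXEC): [IRQ0] PC=1: INC 3 -> ACC=0 [depth=2]
Event 7 (EXEC): [IRQ0] PC=2: DEC 1 -> ACC=-1 [depth=2]
Event 8 (EXEC): [IRQ0] PC=3: IRET -> resume IRQ0 at PC=2 (depth now 1) [depth=1]
Event 9 (INT 0): INT 0 arrives: push (IRQ0, PC=2), enter IRQ0 at PC=0 (depth now 2) [depth=2]
Event 10 (EXEC): [IRQ0] PC=0: DEC 3 -> ACC=-4 [depth=2]
Event 11 (EXEC): [IRQ0] PC=1: INC 3 -> ACC=-1 [depth=2]
Event 12 (EXEC): [IRQ0] PC=2: DEC 1 -> ACC=-2 [depth=2]
Event 13 (EXEC): [IRQ0] PC=3: IRET -> resume IRQ0 at PC=2 (depth now 1) [depth=1]
Event 14 (INT 0): INT 0 arrives: push (IRQ0, PC=2), enter IRQ0 at PC=0 (depth now 2) [depth=2]
Event 15 (EXEC): [IRQ0] PC=0: DEC 3 -> ACC=-5 [depth=2]
Event 16 (EXEC): [IRQ0] PC=1: INC 3 -> ACC=-2 [depth=2]
Event 17 (EXEC): [IRQ0] PC=2: DEC 1 -> ACC=-3 [depth=2]
Event 18 (EXEC): [IRQ0] PC=3: IRET -> resume IRQ0 at PC=2 (depth now 1) [depth=1]
Event 19 (EXEC): [IRQ0] PC=2: DEC 1 -> ACC=-4 [depth=1]
Event 20 (EXEC): [IRQ0] PC=3: IRET -> resume MAIN at PC=0 (depth now 0) [depth=0]
Event 21 (EXEC): [MAIN] PC=0: NOP [depth=0]
Event 22 (INT 0): INT 0 arrives: push (MAIN, PC=1), enter IRQ0 at PC=0 (depth now 1) [depth=1]
Event 23 (INT 0): INT 0 arrives: push (IRQ0, PC=0), enter IRQ0 at PC=0 (depth now 2) [depth=2]
Event 24 (EXEC): [IRQ0] PC=0: DEC 3 -> ACC=-7 [depth=2]
Event 25 (EXEC): [IRQ0] PC=1: INC 3 -> ACC=-4 [depth=2]
Event 26 (EXEC): [IRQ0] PC=2: DEC 1 -> ACC=-5 [depth=2]
Event 27 (EXEC): [IRQ0] PC=3: IRET -> resume IRQ0 at PC=0 (depth now 1) [depth=1]
Event 28 (EXEC): [IRQ0] PC=0: DEC 3 -> ACC=-8 [depth=1]
Event 29 (EXEC): [IRQ0] PC=1: INC 3 -> ACC=-5 [depth=1]
Event 30 (EXEC): [IRQ0] PC=2: DEC 1 -> ACC=-6 [depth=1]
Event 31 (EXEC): [IRQ0] PC=3: IRET -> resume MAIN at PC=1 (depth now 0) [depth=0]
Event 32 (EXEC): [MAIN] PC=1: NOP [depth=0]
Event 33 (EXEC): [MAIN] PC=2: DEC 3 -> ACC=-9 [depth=0]
Event 34 (EXEC): [MAIN] PC=3: HALT [depth=0]
Max depth observed: 2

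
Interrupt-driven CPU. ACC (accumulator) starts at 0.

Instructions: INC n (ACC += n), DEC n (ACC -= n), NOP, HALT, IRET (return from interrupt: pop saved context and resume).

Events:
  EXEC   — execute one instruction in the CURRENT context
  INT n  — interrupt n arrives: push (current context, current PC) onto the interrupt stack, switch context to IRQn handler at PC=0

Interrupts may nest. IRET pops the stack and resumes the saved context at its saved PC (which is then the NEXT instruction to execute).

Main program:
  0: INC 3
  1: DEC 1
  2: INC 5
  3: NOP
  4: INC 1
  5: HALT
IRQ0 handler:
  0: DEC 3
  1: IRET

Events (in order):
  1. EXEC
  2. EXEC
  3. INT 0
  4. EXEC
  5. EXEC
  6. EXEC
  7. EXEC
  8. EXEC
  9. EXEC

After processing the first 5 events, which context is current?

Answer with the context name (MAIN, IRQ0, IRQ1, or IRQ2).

Answer: MAIN

Derivation:
Event 1 (EXEC): [MAIN] PC=0: INC 3 -> ACC=3
Event 2 (EXEC): [MAIN] PC=1: DEC 1 -> ACC=2
Event 3 (INT 0): INT 0 arrives: push (MAIN, PC=2), enter IRQ0 at PC=0 (depth now 1)
Event 4 (EXEC): [IRQ0] PC=0: DEC 3 -> ACC=-1
Event 5 (EXEC): [IRQ0] PC=1: IRET -> resume MAIN at PC=2 (depth now 0)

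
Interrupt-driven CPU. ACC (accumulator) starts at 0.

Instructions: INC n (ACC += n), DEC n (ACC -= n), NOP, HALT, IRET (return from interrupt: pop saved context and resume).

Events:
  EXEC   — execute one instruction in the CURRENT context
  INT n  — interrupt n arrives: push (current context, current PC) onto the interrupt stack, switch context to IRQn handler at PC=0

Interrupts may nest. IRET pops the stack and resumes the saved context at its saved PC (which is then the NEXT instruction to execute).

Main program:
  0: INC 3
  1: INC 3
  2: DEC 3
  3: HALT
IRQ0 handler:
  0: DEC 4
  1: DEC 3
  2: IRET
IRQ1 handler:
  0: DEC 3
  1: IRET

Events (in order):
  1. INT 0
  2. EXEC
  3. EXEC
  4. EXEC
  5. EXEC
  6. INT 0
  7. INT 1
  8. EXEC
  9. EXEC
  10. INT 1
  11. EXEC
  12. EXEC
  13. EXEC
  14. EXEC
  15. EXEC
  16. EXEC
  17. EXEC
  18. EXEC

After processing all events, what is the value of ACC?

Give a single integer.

Event 1 (INT 0): INT 0 arrives: push (MAIN, PC=0), enter IRQ0 at PC=0 (depth now 1)
Event 2 (EXEC): [IRQ0] PC=0: DEC 4 -> ACC=-4
Event 3 (EXEC): [IRQ0] PC=1: DEC 3 -> ACC=-7
Event 4 (EXEC): [IRQ0] PC=2: IRET -> resume MAIN at PC=0 (depth now 0)
Event 5 (EXEC): [MAIN] PC=0: INC 3 -> ACC=-4
Event 6 (INT 0): INT 0 arrives: push (MAIN, PC=1), enter IRQ0 at PC=0 (depth now 1)
Event 7 (INT 1): INT 1 arrives: push (IRQ0, PC=0), enter IRQ1 at PC=0 (depth now 2)
Event 8 (EXEC): [IRQ1] PC=0: DEC 3 -> ACC=-7
Event 9 (EXEC): [IRQ1] PC=1: IRET -> resume IRQ0 at PC=0 (depth now 1)
Event 10 (INT 1): INT 1 arrives: push (IRQ0, PC=0), enter IRQ1 at PC=0 (depth now 2)
Event 11 (EXEC): [IRQ1] PC=0: DEC 3 -> ACC=-10
Event 12 (EXEC): [IRQ1] PC=1: IRET -> resume IRQ0 at PC=0 (depth now 1)
Event 13 (EXEC): [IRQ0] PC=0: DEC 4 -> ACC=-14
Event 14 (EXEC): [IRQ0] PC=1: DEC 3 -> ACC=-17
Event 15 (EXEC): [IRQ0] PC=2: IRET -> resume MAIN at PC=1 (depth now 0)
Event 16 (EXEC): [MAIN] PC=1: INC 3 -> ACC=-14
Event 17 (EXEC): [MAIN] PC=2: DEC 3 -> ACC=-17
Event 18 (EXEC): [MAIN] PC=3: HALT

Answer: -17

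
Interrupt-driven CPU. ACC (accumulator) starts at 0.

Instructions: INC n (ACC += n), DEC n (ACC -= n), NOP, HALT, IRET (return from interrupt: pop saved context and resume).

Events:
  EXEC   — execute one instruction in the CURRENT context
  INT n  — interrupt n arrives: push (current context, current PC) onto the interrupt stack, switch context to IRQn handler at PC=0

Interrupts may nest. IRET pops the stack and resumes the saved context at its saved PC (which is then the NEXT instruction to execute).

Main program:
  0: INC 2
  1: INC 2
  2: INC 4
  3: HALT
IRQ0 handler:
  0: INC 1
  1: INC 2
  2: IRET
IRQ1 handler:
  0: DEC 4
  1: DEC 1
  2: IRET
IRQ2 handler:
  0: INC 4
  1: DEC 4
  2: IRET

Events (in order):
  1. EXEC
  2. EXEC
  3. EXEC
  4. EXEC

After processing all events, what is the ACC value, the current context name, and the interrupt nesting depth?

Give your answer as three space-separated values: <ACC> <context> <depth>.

Event 1 (EXEC): [MAIN] PC=0: INC 2 -> ACC=2
Event 2 (EXEC): [MAIN] PC=1: INC 2 -> ACC=4
Event 3 (EXEC): [MAIN] PC=2: INC 4 -> ACC=8
Event 4 (EXEC): [MAIN] PC=3: HALT

Answer: 8 MAIN 0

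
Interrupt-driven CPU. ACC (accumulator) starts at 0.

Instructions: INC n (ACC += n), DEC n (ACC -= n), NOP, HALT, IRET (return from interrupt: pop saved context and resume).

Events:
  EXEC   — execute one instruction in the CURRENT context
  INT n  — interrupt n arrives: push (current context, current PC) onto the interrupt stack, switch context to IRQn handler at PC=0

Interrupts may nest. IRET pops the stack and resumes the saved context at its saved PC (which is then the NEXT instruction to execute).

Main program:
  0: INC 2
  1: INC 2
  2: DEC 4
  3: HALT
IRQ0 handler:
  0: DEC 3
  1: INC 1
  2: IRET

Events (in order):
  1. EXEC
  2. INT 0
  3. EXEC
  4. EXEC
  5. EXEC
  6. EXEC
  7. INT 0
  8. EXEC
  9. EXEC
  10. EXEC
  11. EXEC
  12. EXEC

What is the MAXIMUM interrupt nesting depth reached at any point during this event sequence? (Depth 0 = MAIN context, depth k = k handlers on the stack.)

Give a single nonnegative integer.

Event 1 (EXEC): [MAIN] PC=0: INC 2 -> ACC=2 [depth=0]
Event 2 (INT 0): INT 0 arrives: push (MAIN, PC=1), enter IRQ0 at PC=0 (depth now 1) [depth=1]
Event 3 (EXEC): [IRQ0] PC=0: DEC 3 -> ACC=-1 [depth=1]
Event 4 (EXEC): [IRQ0] PC=1: INC 1 -> ACC=0 [depth=1]
Event 5 (EXEC): [IRQ0] PC=2: IRET -> resume MAIN at PC=1 (depth now 0) [depth=0]
Event 6 (EXEC): [MAIN] PC=1: INC 2 -> ACC=2 [depth=0]
Event 7 (INT 0): INT 0 arrives: push (MAIN, PC=2), enter IRQ0 at PC=0 (depth now 1) [depth=1]
Event 8 (EXEC): [IRQ0] PC=0: DEC 3 -> ACC=-1 [depth=1]
Event 9 (EXEC): [IRQ0] PC=1: INC 1 -> ACC=0 [depth=1]
Event 10 (EXEC): [IRQ0] PC=2: IRET -> resume MAIN at PC=2 (depth now 0) [depth=0]
Event 11 (EXEC): [MAIN] PC=2: DEC 4 -> ACC=-4 [depth=0]
Event 12 (EXEC): [MAIN] PC=3: HALT [depth=0]
Max depth observed: 1

Answer: 1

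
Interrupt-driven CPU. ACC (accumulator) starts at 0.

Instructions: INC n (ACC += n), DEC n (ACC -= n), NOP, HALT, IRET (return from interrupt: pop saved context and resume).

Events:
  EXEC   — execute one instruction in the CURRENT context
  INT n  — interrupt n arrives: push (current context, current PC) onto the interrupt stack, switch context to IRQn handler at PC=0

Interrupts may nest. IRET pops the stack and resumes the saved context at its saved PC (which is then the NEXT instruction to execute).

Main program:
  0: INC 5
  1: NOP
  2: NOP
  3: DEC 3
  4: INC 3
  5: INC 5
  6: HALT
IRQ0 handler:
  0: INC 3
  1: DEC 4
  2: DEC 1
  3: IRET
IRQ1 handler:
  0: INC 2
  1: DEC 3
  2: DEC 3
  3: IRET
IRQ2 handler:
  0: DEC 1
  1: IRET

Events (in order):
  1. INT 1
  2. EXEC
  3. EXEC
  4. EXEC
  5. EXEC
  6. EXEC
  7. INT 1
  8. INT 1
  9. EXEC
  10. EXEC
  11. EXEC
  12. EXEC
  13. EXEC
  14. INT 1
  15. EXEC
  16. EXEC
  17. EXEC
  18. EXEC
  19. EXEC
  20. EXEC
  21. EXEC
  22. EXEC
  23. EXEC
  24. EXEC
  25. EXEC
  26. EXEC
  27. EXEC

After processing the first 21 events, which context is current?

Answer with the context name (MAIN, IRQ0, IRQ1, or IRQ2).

Answer: MAIN

Derivation:
Event 1 (INT 1): INT 1 arrives: push (MAIN, PC=0), enter IRQ1 at PC=0 (depth now 1)
Event 2 (EXEC): [IRQ1] PC=0: INC 2 -> ACC=2
Event 3 (EXEC): [IRQ1] PC=1: DEC 3 -> ACC=-1
Event 4 (EXEC): [IRQ1] PC=2: DEC 3 -> ACC=-4
Event 5 (EXEC): [IRQ1] PC=3: IRET -> resume MAIN at PC=0 (depth now 0)
Event 6 (EXEC): [MAIN] PC=0: INC 5 -> ACC=1
Event 7 (INT 1): INT 1 arrives: push (MAIN, PC=1), enter IRQ1 at PC=0 (depth now 1)
Event 8 (INT 1): INT 1 arrives: push (IRQ1, PC=0), enter IRQ1 at PC=0 (depth now 2)
Event 9 (EXEC): [IRQ1] PC=0: INC 2 -> ACC=3
Event 10 (EXEC): [IRQ1] PC=1: DEC 3 -> ACC=0
Event 11 (EXEC): [IRQ1] PC=2: DEC 3 -> ACC=-3
Event 12 (EXEC): [IRQ1] PC=3: IRET -> resume IRQ1 at PC=0 (depth now 1)
Event 13 (EXEC): [IRQ1] PC=0: INC 2 -> ACC=-1
Event 14 (INT 1): INT 1 arrives: push (IRQ1, PC=1), enter IRQ1 at PC=0 (depth now 2)
Event 15 (EXEC): [IRQ1] PC=0: INC 2 -> ACC=1
Event 16 (EXEC): [IRQ1] PC=1: DEC 3 -> ACC=-2
Event 17 (EXEC): [IRQ1] PC=2: DEC 3 -> ACC=-5
Event 18 (EXEC): [IRQ1] PC=3: IRET -> resume IRQ1 at PC=1 (depth now 1)
Event 19 (EXEC): [IRQ1] PC=1: DEC 3 -> ACC=-8
Event 20 (EXEC): [IRQ1] PC=2: DEC 3 -> ACC=-11
Event 21 (EXEC): [IRQ1] PC=3: IRET -> resume MAIN at PC=1 (depth now 0)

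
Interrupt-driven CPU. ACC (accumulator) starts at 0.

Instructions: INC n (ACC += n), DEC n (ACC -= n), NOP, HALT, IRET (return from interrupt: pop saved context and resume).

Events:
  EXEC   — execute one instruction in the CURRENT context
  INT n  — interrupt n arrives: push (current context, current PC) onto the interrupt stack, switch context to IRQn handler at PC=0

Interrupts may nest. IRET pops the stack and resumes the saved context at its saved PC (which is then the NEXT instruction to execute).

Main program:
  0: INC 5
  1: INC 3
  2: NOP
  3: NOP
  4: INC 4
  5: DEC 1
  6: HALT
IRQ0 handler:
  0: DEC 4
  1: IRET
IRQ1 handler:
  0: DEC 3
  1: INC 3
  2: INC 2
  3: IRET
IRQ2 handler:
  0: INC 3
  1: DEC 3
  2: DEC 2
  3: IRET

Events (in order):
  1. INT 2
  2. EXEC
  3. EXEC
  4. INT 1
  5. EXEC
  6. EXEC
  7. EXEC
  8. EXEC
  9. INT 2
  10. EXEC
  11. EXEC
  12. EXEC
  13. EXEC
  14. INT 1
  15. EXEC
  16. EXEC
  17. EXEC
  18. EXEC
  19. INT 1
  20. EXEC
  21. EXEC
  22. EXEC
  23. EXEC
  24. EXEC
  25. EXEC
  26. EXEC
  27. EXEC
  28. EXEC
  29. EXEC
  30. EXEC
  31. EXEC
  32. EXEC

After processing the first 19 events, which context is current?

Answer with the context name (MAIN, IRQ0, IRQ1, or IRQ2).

Answer: IRQ1

Derivation:
Event 1 (INT 2): INT 2 arrives: push (MAIN, PC=0), enter IRQ2 at PC=0 (depth now 1)
Event 2 (EXEC): [IRQ2] PC=0: INC 3 -> ACC=3
Event 3 (EXEC): [IRQ2] PC=1: DEC 3 -> ACC=0
Event 4 (INT 1): INT 1 arrives: push (IRQ2, PC=2), enter IRQ1 at PC=0 (depth now 2)
Event 5 (EXEC): [IRQ1] PC=0: DEC 3 -> ACC=-3
Event 6 (EXEC): [IRQ1] PC=1: INC 3 -> ACC=0
Event 7 (EXEC): [IRQ1] PC=2: INC 2 -> ACC=2
Event 8 (EXEC): [IRQ1] PC=3: IRET -> resume IRQ2 at PC=2 (depth now 1)
Event 9 (INT 2): INT 2 arrives: push (IRQ2, PC=2), enter IRQ2 at PC=0 (depth now 2)
Event 10 (EXEC): [IRQ2] PC=0: INC 3 -> ACC=5
Event 11 (EXEC): [IRQ2] PC=1: DEC 3 -> ACC=2
Event 12 (EXEC): [IRQ2] PC=2: DEC 2 -> ACC=0
Event 13 (EXEC): [IRQ2] PC=3: IRET -> resume IRQ2 at PC=2 (depth now 1)
Event 14 (INT 1): INT 1 arrives: push (IRQ2, PC=2), enter IRQ1 at PC=0 (depth now 2)
Event 15 (EXEC): [IRQ1] PC=0: DEC 3 -> ACC=-3
Event 16 (EXEC): [IRQ1] PC=1: INC 3 -> ACC=0
Event 17 (EXEC): [IRQ1] PC=2: INC 2 -> ACC=2
Event 18 (EXEC): [IRQ1] PC=3: IRET -> resume IRQ2 at PC=2 (depth now 1)
Event 19 (INT 1): INT 1 arrives: push (IRQ2, PC=2), enter IRQ1 at PC=0 (depth now 2)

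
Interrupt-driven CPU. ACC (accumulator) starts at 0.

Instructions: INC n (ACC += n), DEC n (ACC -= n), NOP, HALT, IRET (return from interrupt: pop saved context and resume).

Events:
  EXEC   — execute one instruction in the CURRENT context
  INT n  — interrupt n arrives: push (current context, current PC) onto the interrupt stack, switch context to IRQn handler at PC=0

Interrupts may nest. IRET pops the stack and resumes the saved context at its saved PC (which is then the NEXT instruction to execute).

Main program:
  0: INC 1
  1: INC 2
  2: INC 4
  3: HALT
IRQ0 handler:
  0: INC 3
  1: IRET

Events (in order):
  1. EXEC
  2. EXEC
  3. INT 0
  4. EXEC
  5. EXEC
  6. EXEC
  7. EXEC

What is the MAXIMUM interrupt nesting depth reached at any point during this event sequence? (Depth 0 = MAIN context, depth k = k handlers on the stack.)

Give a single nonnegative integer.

Answer: 1

Derivation:
Event 1 (EXEC): [MAIN] PC=0: INC 1 -> ACC=1 [depth=0]
Event 2 (EXEC): [MAIN] PC=1: INC 2 -> ACC=3 [depth=0]
Event 3 (INT 0): INT 0 arrives: push (MAIN, PC=2), enter IRQ0 at PC=0 (depth now 1) [depth=1]
Event 4 (EXEC): [IRQ0] PC=0: INC 3 -> ACC=6 [depth=1]
Event 5 (EXEC): [IRQ0] PC=1: IRET -> resume MAIN at PC=2 (depth now 0) [depth=0]
Event 6 (EXEC): [MAIN] PC=2: INC 4 -> ACC=10 [depth=0]
Event 7 (EXEC): [MAIN] PC=3: HALT [depth=0]
Max depth observed: 1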